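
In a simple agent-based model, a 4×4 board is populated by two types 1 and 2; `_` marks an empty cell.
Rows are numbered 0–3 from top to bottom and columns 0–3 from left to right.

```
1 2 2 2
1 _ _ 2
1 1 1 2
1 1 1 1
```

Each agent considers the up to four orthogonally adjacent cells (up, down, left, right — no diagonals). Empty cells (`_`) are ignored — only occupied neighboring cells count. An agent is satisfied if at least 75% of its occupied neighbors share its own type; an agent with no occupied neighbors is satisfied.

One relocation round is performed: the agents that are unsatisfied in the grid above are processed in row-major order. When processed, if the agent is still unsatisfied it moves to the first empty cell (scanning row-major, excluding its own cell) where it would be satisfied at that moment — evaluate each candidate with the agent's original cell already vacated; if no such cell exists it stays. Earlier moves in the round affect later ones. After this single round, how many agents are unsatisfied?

5

Initially unsatisfied (in order): (0,0), (0,1), (2,2), (2,3), (3,3).
  (0,0): no empty cell satisfies it; stays.
  (0,1): no empty cell satisfies it; stays.
  (2,2): no empty cell satisfies it; stays.
  (2,3): no empty cell satisfies it; stays.
  (3,3): no empty cell satisfies it; stays.
Resulting grid:
1 2 2 2
1 _ _ 2
1 1 1 2
1 1 1 1
Unsatisfied now: (0,0), (0,1), (2,2), (2,3), (3,3).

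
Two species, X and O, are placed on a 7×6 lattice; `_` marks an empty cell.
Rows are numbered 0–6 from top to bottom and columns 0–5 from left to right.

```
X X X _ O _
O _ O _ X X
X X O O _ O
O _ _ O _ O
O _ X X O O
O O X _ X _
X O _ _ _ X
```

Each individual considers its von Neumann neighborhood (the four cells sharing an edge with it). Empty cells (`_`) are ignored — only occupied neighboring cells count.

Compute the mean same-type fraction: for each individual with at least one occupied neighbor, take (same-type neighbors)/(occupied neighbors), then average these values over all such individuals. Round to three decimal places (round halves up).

Row 0: (0,0)X 1/2 · (0,1)X 2/2 · (0,2)X 1/2 · (0,4)O 0/1
Row 1: (1,0)O 0/2 · (1,2)O 1/2 · (1,4)X 1/2 · (1,5)X 1/2
Row 2: (2,0)X 1/3 · (2,1)X 1/2 · (2,2)O 2/3 · (2,3)O 2/2 · (2,5)O 1/2
Row 3: (3,0)O 1/2 · (3,3)O 1/2 · (3,5)O 2/2
Row 4: (4,0)O 2/2 · (4,2)X 2/2 · (4,3)X 1/3 · (4,4)O 1/3 · (4,5)O 2/2
Row 5: (5,0)O 2/3 · (5,1)O 2/3 · (5,2)X 1/2 · (5,4)X 0/1
Row 6: (6,0)X 0/2 · (6,1)O 1/2 · (6,5)X — no occupied neighbors
Sum over 27 individuals: 1/2 + 2/2 + 1/2 + 0/1 + 0/2 + 1/2 + 1/2 + 1/2 + 1/3 + 1/2 + 2/3 + 2/2 + 1/2 + 1/2 + 1/2 + 2/2 + 2/2 + 2/2 + 1/3 + 1/3 + 2/2 + 2/3 + 2/3 + 1/2 + 0/1 + 0/2 + 1/2 = 29/2; mean = 29/2 ÷ 27 = 29/54 = 0.537037… → 0.537.

0.537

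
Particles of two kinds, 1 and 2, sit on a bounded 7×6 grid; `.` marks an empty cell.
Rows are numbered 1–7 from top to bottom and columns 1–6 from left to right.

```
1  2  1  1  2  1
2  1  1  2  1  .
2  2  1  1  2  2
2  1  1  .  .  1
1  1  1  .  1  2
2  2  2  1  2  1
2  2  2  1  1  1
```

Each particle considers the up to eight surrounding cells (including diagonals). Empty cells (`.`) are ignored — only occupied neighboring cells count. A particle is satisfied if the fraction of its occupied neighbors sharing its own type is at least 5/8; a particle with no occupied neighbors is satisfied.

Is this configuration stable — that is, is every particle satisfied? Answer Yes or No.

(1,1)1 1/3 unhappy
(1,2)2 1/5 unhappy
(1,3)1 3/5 unhappy
(1,4)1 3/5 unhappy
(1,5)2 1/4 unhappy
(1,6)1 1/2 unhappy
(2,1)2 3/5 unhappy
(2,2)1 4/8 unhappy
(2,3)1 5/8 ok
(2,4)2 2/8 unhappy
(2,5)1 3/7 unhappy
(3,1)2 3/5 unhappy
(3,2)2 3/8 unhappy
(3,3)1 5/7 ok
(3,4)1 4/6 ok
(3,5)2 2/5 unhappy
(3,6)2 1/3 unhappy
(4,1)2 2/5 unhappy
(4,2)1 5/8 ok
(4,3)1 5/6 ok
(4,6)1 1/4 unhappy
(5,1)1 2/5 unhappy
(5,2)1 4/8 unhappy
(5,3)1 4/6 ok
(5,5)1 3/5 unhappy
(5,6)2 1/4 unhappy
(6,1)2 3/5 unhappy
(6,2)2 5/8 ok
(6,3)2 3/7 unhappy
(6,4)1 4/7 unhappy
(6,5)2 1/7 unhappy
(6,6)1 3/5 unhappy
(7,1)2 3/3 ok
(7,2)2 5/5 ok
(7,3)2 3/5 unhappy
(7,4)1 2/5 unhappy
(7,5)1 4/5 ok
(7,6)1 2/3 ok
For instance (1,1) has only 1/3 same-type neighbors, below 5/8.

No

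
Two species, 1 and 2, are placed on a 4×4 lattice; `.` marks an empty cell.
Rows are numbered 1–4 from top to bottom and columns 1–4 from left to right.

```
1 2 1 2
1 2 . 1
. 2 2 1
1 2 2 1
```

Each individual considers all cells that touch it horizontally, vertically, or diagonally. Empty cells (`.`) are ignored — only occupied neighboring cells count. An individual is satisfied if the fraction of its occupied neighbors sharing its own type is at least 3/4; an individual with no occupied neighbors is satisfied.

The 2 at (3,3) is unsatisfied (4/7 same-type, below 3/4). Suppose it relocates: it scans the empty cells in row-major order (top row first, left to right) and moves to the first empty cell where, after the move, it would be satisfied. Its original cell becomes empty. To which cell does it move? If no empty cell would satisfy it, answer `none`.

none

Vacating (3,3). Empty cells in order:
  (2,3): 4/7 same-type → still unsatisfied.
  (3,1): 3/5 same-type → still unsatisfied.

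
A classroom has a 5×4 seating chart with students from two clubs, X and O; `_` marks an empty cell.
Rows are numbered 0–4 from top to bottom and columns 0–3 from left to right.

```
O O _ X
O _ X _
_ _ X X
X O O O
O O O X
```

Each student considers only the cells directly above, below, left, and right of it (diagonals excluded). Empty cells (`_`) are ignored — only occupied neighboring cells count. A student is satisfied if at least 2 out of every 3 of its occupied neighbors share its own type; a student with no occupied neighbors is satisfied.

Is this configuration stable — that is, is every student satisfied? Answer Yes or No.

No

(0,0)O 2/2 ✓
(0,1)O 1/1 ✓
(0,3)X 0/0 ✓
(1,0)O 1/1 ✓
(1,2)X 1/1 ✓
(2,2)X 2/3 ✓
(2,3)X 1/2 ✗
(3,0)X 0/2 ✗
(3,1)O 2/3 ✓
(3,2)O 3/4 ✓
(3,3)O 1/3 ✗
(4,0)O 1/2 ✗
(4,1)O 3/3 ✓
(4,2)O 2/3 ✓
(4,3)X 0/2 ✗
For instance (2,3) has only 1/2 same-type neighbors, below 2/3.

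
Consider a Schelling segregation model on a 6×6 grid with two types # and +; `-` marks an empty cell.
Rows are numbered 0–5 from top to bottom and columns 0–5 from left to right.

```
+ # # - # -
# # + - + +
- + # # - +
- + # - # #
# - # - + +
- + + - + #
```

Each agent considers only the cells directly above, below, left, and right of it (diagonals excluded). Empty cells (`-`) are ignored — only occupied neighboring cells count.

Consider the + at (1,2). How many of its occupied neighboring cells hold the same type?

0

Occupied neighbors of (1,2): (0,2)=#, (2,2)=#, (1,1)=#.
Same type (+): 0 of 3.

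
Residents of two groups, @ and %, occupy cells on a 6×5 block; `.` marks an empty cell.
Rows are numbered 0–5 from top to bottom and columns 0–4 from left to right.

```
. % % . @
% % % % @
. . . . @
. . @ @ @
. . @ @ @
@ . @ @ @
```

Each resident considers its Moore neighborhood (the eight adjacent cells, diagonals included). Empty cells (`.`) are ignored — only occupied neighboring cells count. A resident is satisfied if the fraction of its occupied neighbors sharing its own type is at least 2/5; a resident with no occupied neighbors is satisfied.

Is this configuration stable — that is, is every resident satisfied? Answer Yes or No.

Yes

(0,1)% 4/4 ok
(0,2)% 4/4 ok
(0,4)@ 1/2 ok
(1,0)% 2/2 ok
(1,1)% 4/4 ok
(1,2)% 4/4 ok
(1,3)% 2/5 ok
(1,4)@ 2/3 ok
(2,4)@ 3/4 ok
(3,2)@ 3/3 ok
(3,3)@ 6/6 ok
(3,4)@ 4/4 ok
(4,2)@ 5/5 ok
(4,3)@ 8/8 ok
(4,4)@ 5/5 ok
(5,0)@ 0/0 ok
(5,2)@ 3/3 ok
(5,3)@ 5/5 ok
(5,4)@ 3/3 ok
All meet the threshold, so the configuration is stable.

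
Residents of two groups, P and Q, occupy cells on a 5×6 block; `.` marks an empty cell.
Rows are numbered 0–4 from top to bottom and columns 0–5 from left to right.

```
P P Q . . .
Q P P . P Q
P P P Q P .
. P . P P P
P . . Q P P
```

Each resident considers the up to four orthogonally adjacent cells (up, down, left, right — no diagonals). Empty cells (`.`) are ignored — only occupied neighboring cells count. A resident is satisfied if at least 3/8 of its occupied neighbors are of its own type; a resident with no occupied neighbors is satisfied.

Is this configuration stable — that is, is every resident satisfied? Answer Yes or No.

No

(0,0)P 1/2 ✓
(0,1)P 2/3 ✓
(0,2)Q 0/2 ✗
(1,0)Q 0/3 ✗
(1,1)P 3/4 ✓
(1,2)P 2/3 ✓
(1,4)P 1/2 ✓
(1,5)Q 0/1 ✗
(2,0)P 1/2 ✓
(2,1)P 4/4 ✓
(2,2)P 2/3 ✓
(2,3)Q 0/3 ✗
(2,4)P 2/3 ✓
(3,1)P 1/1 ✓
(3,3)P 1/3 ✗
(3,4)P 4/4 ✓
(3,5)P 2/2 ✓
(4,0)P 0/0 ✓
(4,3)Q 0/2 ✗
(4,4)P 2/3 ✓
(4,5)P 2/2 ✓
For instance (0,2) has only 0/2 same-type neighbors, below 3/8.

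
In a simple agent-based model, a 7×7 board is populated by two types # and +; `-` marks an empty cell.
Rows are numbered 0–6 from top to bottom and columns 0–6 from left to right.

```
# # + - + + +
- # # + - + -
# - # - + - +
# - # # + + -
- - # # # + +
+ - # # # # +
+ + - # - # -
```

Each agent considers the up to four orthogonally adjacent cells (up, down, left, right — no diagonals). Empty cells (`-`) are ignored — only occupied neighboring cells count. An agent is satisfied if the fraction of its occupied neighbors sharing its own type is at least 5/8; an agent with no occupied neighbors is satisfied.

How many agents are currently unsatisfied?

8

Row 0: (0,0)# 1/1 ✓ · (0,1)# 2/3 ✓ · (0,2)+ 0/2 ✗ · (0,4)+ 1/1 ✓ · (0,5)+ 3/3 ✓ · (0,6)+ 1/1 ✓
Row 1: (1,1)# 2/2 ✓ · (1,2)# 2/4 ✗ · (1,3)+ 0/1 ✗ · (1,5)+ 1/1 ✓
Row 2: (2,0)# 1/1 ✓ · (2,2)# 2/2 ✓ · (2,4)+ 1/1 ✓ · (2,6)+ 0/0 ✓
Row 3: (3,0)# 1/1 ✓ · (3,2)# 3/3 ✓ · (3,3)# 2/3 ✓ · (3,4)+ 2/4 ✗ · (3,5)+ 2/2 ✓
Row 4: (4,2)# 3/3 ✓ · (4,3)# 4/4 ✓ · (4,4)# 2/4 ✗ · (4,5)+ 2/4 ✗ · (4,6)+ 2/2 ✓
Row 5: (5,0)+ 1/1 ✓ · (5,2)# 2/2 ✓ · (5,3)# 4/4 ✓ · (5,4)# 3/3 ✓ · (5,5)# 2/4 ✗ · (5,6)+ 1/2 ✗
Row 6: (6,0)+ 2/2 ✓ · (6,1)+ 1/1 ✓ · (6,3)# 1/1 ✓ · (6,5)# 1/1 ✓
Unsatisfied: (0,2), (1,2), (1,3), (3,4), (4,4), (4,5), (5,5), (5,6) — 8 in total.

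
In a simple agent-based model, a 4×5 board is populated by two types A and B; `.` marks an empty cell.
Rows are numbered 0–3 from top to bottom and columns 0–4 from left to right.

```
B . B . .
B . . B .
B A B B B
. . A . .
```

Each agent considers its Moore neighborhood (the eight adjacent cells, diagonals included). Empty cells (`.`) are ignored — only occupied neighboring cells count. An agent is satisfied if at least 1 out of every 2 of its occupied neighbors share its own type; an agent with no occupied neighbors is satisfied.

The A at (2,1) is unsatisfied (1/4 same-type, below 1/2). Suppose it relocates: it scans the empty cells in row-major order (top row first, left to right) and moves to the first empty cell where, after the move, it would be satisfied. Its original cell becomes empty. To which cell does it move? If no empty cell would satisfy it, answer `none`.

Vacating (2,1). Empty cells in order:
  (0,1): 0/3 same-type → still unsatisfied.
  (0,3): 0/2 same-type → still unsatisfied.
  (0,4): 0/1 same-type → still unsatisfied.
  (1,1): 0/5 same-type → still unsatisfied.
  (1,2): 0/4 same-type → still unsatisfied.
  (1,4): 0/3 same-type → still unsatisfied.
  (3,0): 0/1 same-type → still unsatisfied.
  (3,1): 1/3 same-type → still unsatisfied.
  (3,3): 1/4 same-type → still unsatisfied.
  (3,4): 0/2 same-type → still unsatisfied.

none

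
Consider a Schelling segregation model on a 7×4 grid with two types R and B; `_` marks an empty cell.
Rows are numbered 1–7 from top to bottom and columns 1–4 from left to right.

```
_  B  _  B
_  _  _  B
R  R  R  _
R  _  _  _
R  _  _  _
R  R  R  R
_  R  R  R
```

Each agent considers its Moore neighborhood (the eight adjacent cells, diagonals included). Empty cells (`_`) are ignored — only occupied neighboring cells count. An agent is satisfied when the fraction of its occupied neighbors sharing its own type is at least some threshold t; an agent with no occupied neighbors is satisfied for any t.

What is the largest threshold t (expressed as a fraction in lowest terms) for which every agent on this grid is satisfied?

1/2

(1,2)B — no occupied neighbors
(1,4)B 1/1
(2,4)B 1/2
(3,1)R 2/2
(3,2)R 3/3
(3,3)R 1/2
(4,1)R 3/3
(5,1)R 3/3
(6,1)R 3/3
(6,2)R 5/5
(6,3)R 5/5
(6,4)R 3/3
(7,2)R 4/4
(7,3)R 5/5
(7,4)R 3/3
The smallest same-type fraction is 1/2 at (2,4), which reduces to 1/2. Any threshold above that leaves this agent unsatisfied.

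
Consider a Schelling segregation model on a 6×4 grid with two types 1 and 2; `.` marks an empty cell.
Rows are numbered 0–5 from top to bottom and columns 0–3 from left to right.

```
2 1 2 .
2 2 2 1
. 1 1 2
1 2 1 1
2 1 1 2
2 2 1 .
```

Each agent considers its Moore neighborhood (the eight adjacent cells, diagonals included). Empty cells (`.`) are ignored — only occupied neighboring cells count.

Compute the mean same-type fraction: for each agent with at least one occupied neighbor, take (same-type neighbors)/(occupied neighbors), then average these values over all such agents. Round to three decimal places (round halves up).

0.436

Row 0: (0,0)2 2/3 · (0,1)1 0/5 · (0,2)2 2/4
Row 1: (1,0)2 2/4 · (1,1)2 4/7 · (1,2)2 3/7 · (1,3)1 1/4
Row 2: (2,1)1 3/7 · (2,2)1 4/8 · (2,3)2 1/5
Row 3: (3,0)1 2/4 · (3,1)2 1/7 · (3,2)1 5/8 · (3,3)1 3/5
Row 4: (4,0)2 3/5 · (4,1)1 4/8 · (4,2)1 4/7 · (4,3)2 0/4
Row 5: (5,0)2 2/3 · (5,1)2 2/5 · (5,2)1 2/4
Sum over 21 agents: 2/3 + 0/5 + 2/4 + 2/4 + 4/7 + 3/7 + 1/4 + 3/7 + 4/8 + 1/5 + 2/4 + 1/7 + 5/8 + 3/5 + 3/5 + 4/8 + 4/7 + 0/4 + 2/3 + 2/5 + 2/4 = 7687/840; mean = 7687/840 ÷ 21 = 7687/17640 = 0.435770… → 0.436.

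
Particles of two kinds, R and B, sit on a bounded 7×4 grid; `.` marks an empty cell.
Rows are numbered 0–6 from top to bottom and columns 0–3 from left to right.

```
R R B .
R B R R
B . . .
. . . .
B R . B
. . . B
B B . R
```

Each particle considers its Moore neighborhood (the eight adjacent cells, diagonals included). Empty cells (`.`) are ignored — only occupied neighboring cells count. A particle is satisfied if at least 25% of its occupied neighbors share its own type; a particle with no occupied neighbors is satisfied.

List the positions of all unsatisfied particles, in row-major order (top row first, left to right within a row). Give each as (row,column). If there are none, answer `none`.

Row 0: (0,0)R 2/3 satisfied · (0,1)R 3/5 satisfied · (0,2)B 1/4 satisfied
Row 1: (1,0)R 2/4 satisfied · (1,1)B 2/6 satisfied · (1,2)R 2/4 satisfied · (1,3)R 1/2 satisfied
Row 2: (2,0)B 1/2 satisfied
Row 4: (4,0)B 0/1 not · (4,1)R 0/1 not · (4,3)B 1/1 satisfied
Row 5: (5,3)B 1/2 satisfied
Row 6: (6,0)B 1/1 satisfied · (6,1)B 1/1 satisfied · (6,3)R 0/1 not

(4,0), (4,1), (6,3)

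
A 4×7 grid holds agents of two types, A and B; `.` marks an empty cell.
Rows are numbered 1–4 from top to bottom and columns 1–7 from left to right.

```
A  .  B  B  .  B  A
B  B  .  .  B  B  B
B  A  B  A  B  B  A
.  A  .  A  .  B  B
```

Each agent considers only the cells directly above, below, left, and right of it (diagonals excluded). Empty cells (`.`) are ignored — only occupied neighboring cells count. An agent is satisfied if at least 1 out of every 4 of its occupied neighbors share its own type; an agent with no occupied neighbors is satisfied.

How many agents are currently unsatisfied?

4

Row 1: (1,1)A 0/1 unhappy · (1,3)B 1/1 ok · (1,4)B 1/1 ok · (1,6)B 1/2 ok · (1,7)A 0/2 unhappy
Row 2: (2,1)B 2/3 ok · (2,2)B 1/2 ok · (2,5)B 2/2 ok · (2,6)B 4/4 ok · (2,7)B 1/3 ok
Row 3: (3,1)B 1/2 ok · (3,2)A 1/4 ok · (3,3)B 0/2 unhappy · (3,4)A 1/3 ok · (3,5)B 2/3 ok · (3,6)B 3/4 ok · (3,7)A 0/3 unhappy
Row 4: (4,2)A 1/1 ok · (4,4)A 1/1 ok · (4,6)B 2/2 ok · (4,7)B 1/2 ok
Unsatisfied: (1,1), (1,7), (3,3), (3,7) — 4 in total.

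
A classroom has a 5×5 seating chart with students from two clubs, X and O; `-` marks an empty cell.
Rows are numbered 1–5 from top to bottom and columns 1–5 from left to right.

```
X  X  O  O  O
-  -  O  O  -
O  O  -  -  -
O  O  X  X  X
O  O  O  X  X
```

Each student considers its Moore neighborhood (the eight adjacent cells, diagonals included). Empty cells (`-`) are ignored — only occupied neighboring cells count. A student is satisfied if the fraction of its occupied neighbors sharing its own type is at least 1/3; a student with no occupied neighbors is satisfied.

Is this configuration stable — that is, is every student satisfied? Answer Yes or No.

Yes

(1,1)X 1/1 ok
(1,2)X 1/3 ok
(1,3)O 3/4 ok
(1,4)O 4/4 ok
(1,5)O 2/2 ok
(2,3)O 4/5 ok
(2,4)O 4/4 ok
(3,1)O 3/3 ok
(3,2)O 4/5 ok
(4,1)O 5/5 ok
(4,2)O 6/7 ok
(4,3)X 2/6 ok
(4,4)X 4/5 ok
(4,5)X 3/3 ok
(5,1)O 3/3 ok
(5,2)O 4/5 ok
(5,3)O 2/5 ok
(5,4)X 4/5 ok
(5,5)X 3/3 ok
All meet the threshold, so the configuration is stable.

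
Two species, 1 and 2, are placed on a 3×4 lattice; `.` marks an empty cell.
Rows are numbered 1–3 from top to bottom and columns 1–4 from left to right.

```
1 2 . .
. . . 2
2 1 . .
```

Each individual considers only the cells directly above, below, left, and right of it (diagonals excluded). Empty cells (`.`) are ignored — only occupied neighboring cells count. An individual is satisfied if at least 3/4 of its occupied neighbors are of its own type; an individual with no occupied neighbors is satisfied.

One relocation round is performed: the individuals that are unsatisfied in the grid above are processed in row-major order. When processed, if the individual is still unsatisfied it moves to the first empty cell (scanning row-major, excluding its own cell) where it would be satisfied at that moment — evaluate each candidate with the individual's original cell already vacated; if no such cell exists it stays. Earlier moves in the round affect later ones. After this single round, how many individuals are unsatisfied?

0

Initially unsatisfied (in order): (1,1), (1,2), (3,1), (3,2).
  (1,1) → (3,3).
  (1,2): now satisfied by earlier moves; stays.
  (3,1) → (1,1).
  (3,2): now satisfied by earlier moves; stays.
Resulting grid:
2 2 . .
. . . 2
. 1 1 .
All satisfied now.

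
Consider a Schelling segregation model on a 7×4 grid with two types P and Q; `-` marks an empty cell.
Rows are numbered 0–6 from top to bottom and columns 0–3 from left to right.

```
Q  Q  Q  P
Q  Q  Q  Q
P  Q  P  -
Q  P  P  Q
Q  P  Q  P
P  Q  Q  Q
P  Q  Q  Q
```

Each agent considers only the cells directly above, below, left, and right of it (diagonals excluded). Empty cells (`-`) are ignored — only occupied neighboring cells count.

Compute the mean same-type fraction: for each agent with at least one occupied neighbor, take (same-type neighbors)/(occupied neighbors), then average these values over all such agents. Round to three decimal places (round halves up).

0.519

Row 0: (0,0)Q 2/2 · (0,1)Q 3/3 · (0,2)Q 2/3 · (0,3)P 0/2
Row 1: (1,0)Q 2/3 · (1,1)Q 4/4 · (1,2)Q 3/4 · (1,3)Q 1/2
Row 2: (2,0)P 0/3 · (2,1)Q 1/4 · (2,2)P 1/3
Row 3: (3,0)Q 1/3 · (3,1)P 2/4 · (3,2)P 2/4 · (3,3)Q 0/2
Row 4: (4,0)Q 1/3 · (4,1)P 1/4 · (4,2)Q 1/4 · (4,3)P 0/3
Row 5: (5,0)P 1/3 · (5,1)Q 2/4 · (5,2)Q 4/4 · (5,3)Q 2/3
Row 6: (6,0)P 1/2 · (6,1)Q 2/3 · (6,2)Q 3/3 · (6,3)Q 2/2
Sum over 27 agents: 2/2 + 3/3 + 2/3 + 0/2 + 2/3 + 4/4 + 3/4 + 1/2 + 0/3 + 1/4 + 1/3 + 1/3 + 2/4 + 2/4 + 0/2 + 1/3 + 1/4 + 1/4 + 0/3 + 1/3 + 2/4 + 4/4 + 2/3 + 1/2 + 2/3 + 3/3 + 2/2 = 14; mean = 14 ÷ 27 = 14/27 = 0.518518… → 0.519.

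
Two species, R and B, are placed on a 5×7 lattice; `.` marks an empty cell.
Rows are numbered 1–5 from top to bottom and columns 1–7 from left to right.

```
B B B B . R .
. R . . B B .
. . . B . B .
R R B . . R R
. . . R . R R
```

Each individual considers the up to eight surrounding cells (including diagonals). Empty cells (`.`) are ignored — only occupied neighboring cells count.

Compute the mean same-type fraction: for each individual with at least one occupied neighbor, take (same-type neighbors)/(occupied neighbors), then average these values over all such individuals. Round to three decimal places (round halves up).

0.619

Row 1: (1,1)B 1/2 · (1,2)B 2/3 · (1,3)B 2/3 · (1,4)B 2/2 · (1,6)R 0/2
Row 2: (2,2)R 0/3 · (2,5)B 4/5 · (2,6)B 2/3
Row 3: (3,4)B 2/2 · (3,6)B 2/4
Row 4: (4,1)R 1/1 · (4,2)R 1/2 · (4,3)B 1/3 · (4,6)R 3/4 · (4,7)R 3/4
Row 5: (5,4)R 0/1 · (5,6)R 3/3 · (5,7)R 3/3
Sum over 18 individuals: 1/2 + 2/3 + 2/3 + 2/2 + 0/2 + 0/3 + 4/5 + 2/3 + 2/2 + 2/4 + 1/1 + 1/2 + 1/3 + 3/4 + 3/4 + 0/1 + 3/3 + 3/3 = 167/15; mean = 167/15 ÷ 18 = 167/270 = 0.618518… → 0.619.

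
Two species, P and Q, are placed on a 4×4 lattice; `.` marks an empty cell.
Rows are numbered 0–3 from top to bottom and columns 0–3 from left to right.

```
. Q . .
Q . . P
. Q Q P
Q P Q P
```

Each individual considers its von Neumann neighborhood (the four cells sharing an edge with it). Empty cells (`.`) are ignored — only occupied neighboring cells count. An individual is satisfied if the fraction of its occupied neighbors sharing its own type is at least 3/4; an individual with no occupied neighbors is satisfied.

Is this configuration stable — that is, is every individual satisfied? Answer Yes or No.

(0,1)Q 0/0 ✓
(1,0)Q 0/0 ✓
(1,3)P 1/1 ✓
(2,1)Q 1/2 ✗
(2,2)Q 2/3 ✗
(2,3)P 2/3 ✗
(3,0)Q 0/1 ✗
(3,1)P 0/3 ✗
(3,2)Q 1/3 ✗
(3,3)P 1/2 ✗
For instance (2,1) has only 1/2 same-type neighbors, below 3/4.

No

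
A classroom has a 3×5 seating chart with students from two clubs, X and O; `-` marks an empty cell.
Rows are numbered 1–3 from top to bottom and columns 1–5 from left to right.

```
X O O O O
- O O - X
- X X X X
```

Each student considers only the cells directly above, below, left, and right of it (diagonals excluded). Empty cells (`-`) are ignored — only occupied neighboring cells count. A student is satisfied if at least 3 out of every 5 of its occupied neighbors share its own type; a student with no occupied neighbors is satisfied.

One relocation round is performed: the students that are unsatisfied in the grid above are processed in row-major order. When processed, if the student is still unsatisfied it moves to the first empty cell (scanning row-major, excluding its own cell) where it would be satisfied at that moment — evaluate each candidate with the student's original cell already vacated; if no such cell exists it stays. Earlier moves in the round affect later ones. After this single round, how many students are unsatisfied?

0

Initially unsatisfied (in order): (1,1), (1,5), (2,5), (3,2).
  (1,1) → (3,1).
  (1,5) → (1,1).
  (2,5): now satisfied by earlier moves; stays.
  (3,2): now satisfied by earlier moves; stays.
Resulting grid:
O O O O -
- O O - X
X X X X X
All satisfied now.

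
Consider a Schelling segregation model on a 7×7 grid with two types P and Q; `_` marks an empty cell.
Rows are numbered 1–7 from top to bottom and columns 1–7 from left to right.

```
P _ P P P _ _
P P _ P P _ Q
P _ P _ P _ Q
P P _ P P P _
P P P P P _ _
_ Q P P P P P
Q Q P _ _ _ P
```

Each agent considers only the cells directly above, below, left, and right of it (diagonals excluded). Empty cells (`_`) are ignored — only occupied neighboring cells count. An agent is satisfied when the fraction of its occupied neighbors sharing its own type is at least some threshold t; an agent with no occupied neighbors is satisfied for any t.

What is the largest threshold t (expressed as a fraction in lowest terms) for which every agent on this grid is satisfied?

1/3

(1,1)P 1/1
(1,3)P 1/1
(1,4)P 3/3
(1,5)P 2/2
(2,1)P 3/3
(2,2)P 1/1
(2,4)P 2/2
(2,5)P 3/3
(2,7)Q 1/1
(3,1)P 2/2
(3,3)P — no occupied neighbors
(3,5)P 2/2
(3,7)Q 1/1
(4,1)P 3/3
(4,2)P 2/2
(4,4)P 2/2
(4,5)P 4/4
(4,6)P 1/1
(5,1)P 2/2
(5,2)P 3/4
(5,3)P 3/3
(5,4)P 4/4
(5,5)P 3/3
(6,2)Q 1/3
(6,3)P 3/4
(6,4)P 3/3
(6,5)P 3/3
(6,6)P 2/2
(6,7)P 2/2
(7,1)Q 1/1
(7,2)Q 2/3
(7,3)P 1/2
(7,7)P 1/1
The smallest same-type fraction is 1/3 at (6,2), which reduces to 1/3. Any threshold above that leaves this agent unsatisfied.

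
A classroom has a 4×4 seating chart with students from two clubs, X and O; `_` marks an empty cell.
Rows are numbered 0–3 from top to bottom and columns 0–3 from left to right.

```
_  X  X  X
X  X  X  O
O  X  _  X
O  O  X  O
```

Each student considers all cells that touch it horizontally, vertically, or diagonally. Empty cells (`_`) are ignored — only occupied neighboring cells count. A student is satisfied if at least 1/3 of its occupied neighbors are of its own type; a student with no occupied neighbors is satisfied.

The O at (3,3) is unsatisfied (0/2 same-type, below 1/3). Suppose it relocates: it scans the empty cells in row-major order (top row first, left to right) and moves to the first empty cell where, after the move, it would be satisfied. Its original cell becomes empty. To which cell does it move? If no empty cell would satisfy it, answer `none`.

none

Vacating (3,3). Empty cells in order:
  (0,0): 0/3 same-type → still unsatisfied.
  (2,2): 2/7 same-type → still unsatisfied.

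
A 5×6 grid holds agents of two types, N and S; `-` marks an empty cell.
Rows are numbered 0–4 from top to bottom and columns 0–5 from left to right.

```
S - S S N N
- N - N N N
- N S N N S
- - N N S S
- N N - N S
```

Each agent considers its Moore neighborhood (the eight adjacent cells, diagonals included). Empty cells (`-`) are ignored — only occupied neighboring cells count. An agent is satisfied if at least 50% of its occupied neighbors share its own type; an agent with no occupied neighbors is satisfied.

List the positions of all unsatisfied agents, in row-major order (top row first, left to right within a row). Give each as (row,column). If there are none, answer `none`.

Row 0: (0,0)S 0/1 not · (0,2)S 1/3 not · (0,3)S 1/4 not · (0,4)N 4/5 satisfied · (0,5)N 3/3 satisfied
Row 1: (1,1)N 1/4 not · (1,3)N 4/7 satisfied · (1,4)N 6/8 satisfied · (1,5)N 4/5 satisfied
Row 2: (2,1)N 2/3 satisfied · (2,2)S 0/6 not · (2,3)N 5/7 satisfied · (2,4)N 5/8 satisfied · (2,5)S 2/5 not
Row 3: (3,2)N 5/6 satisfied · (3,3)N 5/7 satisfied · (3,4)S 3/7 not · (3,5)S 3/5 satisfied
Row 4: (4,1)N 2/2 satisfied · (4,2)N 3/3 satisfied · (4,4)N 1/4 not · (4,5)S 2/3 satisfied

(0,0), (0,2), (0,3), (1,1), (2,2), (2,5), (3,4), (4,4)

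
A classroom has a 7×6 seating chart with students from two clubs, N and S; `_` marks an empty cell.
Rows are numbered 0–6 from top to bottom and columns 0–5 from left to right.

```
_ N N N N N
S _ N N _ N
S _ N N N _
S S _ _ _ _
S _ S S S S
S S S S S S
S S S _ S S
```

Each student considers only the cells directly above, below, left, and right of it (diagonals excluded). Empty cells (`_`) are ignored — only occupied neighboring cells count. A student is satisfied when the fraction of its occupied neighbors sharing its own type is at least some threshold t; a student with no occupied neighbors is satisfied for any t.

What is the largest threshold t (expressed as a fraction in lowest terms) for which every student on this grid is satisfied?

1/1

Row 0: (0,1)N 1/1 · (0,2)N 3/3 · (0,3)N 3/3 · (0,4)N 2/2 · (0,5)N 2/2
Row 1: (1,0)S 1/1 · (1,2)N 3/3 · (1,3)N 3/3 · (1,5)N 1/1
Row 2: (2,0)S 2/2 · (2,2)N 2/2 · (2,3)N 3/3 · (2,4)N 1/1
Row 3: (3,0)S 3/3 · (3,1)S 1/1
Row 4: (4,0)S 2/2 · (4,2)S 2/2 · (4,3)S 3/3 · (4,4)S 3/3 · (4,5)S 2/2
Row 5: (5,0)S 3/3 · (5,1)S 3/3 · (5,2)S 4/4 · (5,3)S 3/3 · (5,4)S 4/4 · (5,5)S 3/3
Row 6: (6,0)S 2/2 · (6,1)S 3/3 · (6,2)S 2/2 · (6,4)S 2/2 · (6,5)S 2/2
The smallest same-type fraction is 1/1 at (0,1), which reduces to 1/1. Any threshold above that leaves this student unsatisfied.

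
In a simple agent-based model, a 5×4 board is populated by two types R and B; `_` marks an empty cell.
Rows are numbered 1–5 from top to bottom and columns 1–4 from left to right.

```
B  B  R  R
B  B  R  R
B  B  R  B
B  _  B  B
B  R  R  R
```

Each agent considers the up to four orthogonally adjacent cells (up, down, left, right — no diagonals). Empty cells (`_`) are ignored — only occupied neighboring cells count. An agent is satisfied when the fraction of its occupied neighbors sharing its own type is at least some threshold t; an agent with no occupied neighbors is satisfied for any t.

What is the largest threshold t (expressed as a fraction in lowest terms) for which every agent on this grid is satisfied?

1/4

Row 1: (1,1)B 2/2 · (1,2)B 2/3 · (1,3)R 2/3 · (1,4)R 2/2
Row 2: (2,1)B 3/3 · (2,2)B 3/4 · (2,3)R 3/4 · (2,4)R 2/3
Row 3: (3,1)B 3/3 · (3,2)B 2/3 · (3,3)R 1/4 · (3,4)B 1/3
Row 4: (4,1)B 2/2 · (4,3)B 1/3 · (4,4)B 2/3
Row 5: (5,1)B 1/2 · (5,2)R 1/2 · (5,3)R 2/3 · (5,4)R 1/2
The smallest same-type fraction is 1/4 at (3,3), which reduces to 1/4. Any threshold above that leaves this agent unsatisfied.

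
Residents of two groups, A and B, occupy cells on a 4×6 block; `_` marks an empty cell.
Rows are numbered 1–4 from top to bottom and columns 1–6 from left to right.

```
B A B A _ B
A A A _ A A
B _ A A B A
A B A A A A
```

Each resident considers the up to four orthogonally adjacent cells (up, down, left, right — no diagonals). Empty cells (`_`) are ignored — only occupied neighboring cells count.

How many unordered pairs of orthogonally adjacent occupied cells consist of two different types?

14

Scan each occupied cell's neighbors to the right and below so each pair is counted once.
Row 1: B(1,1)–A(1,2)≠ B(1,1)–A(2,1)≠ A(1,2)–B(1,3)≠ A(1,2)–A(2,2)= B(1,3)–A(1,4)≠ B(1,3)–A(2,3)≠ B(1,6)–A(2,6)≠  → 6/7 unlike.
Row 2: A(2,1)–A(2,2)= A(2,1)–B(3,1)≠ A(2,2)–A(2,3)= A(2,3)–A(3,3)= A(2,5)–A(2,6)= A(2,5)–B(3,5)≠ A(2,6)–A(3,6)=  → 2/7 unlike.
Row 3: B(3,1)–A(4,1)≠ A(3,3)–A(3,4)= A(3,3)–A(4,3)= A(3,4)–B(3,5)≠ A(3,4)–A(4,4)= B(3,5)–A(3,6)≠ B(3,5)–A(4,5)≠ A(3,6)–A(4,6)=  → 4/8 unlike.
Row 4: A(4,1)–B(4,2)≠ B(4,2)–A(4,3)≠ A(4,3)–A(4,4)= A(4,4)–A(4,5)= A(4,5)–A(4,6)=  → 2/5 unlike.
Total adjacent occupied pairs: 27; unlike-type pairs: 14.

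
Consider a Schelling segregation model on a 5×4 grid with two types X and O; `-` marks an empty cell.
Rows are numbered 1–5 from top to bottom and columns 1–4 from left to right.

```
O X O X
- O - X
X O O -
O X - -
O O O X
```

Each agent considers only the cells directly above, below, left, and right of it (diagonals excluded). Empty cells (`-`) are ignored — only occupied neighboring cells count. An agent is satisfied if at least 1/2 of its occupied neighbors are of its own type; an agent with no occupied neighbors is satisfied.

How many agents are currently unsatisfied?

(1,1)O 0/1 not
(1,2)X 0/3 not
(1,3)O 0/2 not
(1,4)X 1/2 satisfied
(2,2)O 1/2 satisfied
(2,4)X 1/1 satisfied
(3,1)X 0/2 not
(3,2)O 2/4 satisfied
(3,3)O 1/1 satisfied
(4,1)O 1/3 not
(4,2)X 0/3 not
(5,1)O 2/2 satisfied
(5,2)O 2/3 satisfied
(5,3)O 1/2 satisfied
(5,4)X 0/1 not
Unsatisfied: (1,1), (1,2), (1,3), (3,1), (4,1), (4,2), (5,4) — 7 in total.

7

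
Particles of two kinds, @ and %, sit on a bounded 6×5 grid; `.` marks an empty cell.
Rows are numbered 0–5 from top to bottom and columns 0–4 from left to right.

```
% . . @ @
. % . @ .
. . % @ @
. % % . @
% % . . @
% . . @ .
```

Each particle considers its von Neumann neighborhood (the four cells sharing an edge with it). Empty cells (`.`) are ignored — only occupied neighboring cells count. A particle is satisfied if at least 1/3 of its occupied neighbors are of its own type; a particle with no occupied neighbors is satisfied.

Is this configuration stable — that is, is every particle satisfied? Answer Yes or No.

Row 0: (0,0)% 0/0 satisfied · (0,3)@ 2/2 satisfied · (0,4)@ 1/1 satisfied
Row 1: (1,1)% 0/0 satisfied · (1,3)@ 2/2 satisfied
Row 2: (2,2)% 1/2 satisfied · (2,3)@ 2/3 satisfied · (2,4)@ 2/2 satisfied
Row 3: (3,1)% 2/2 satisfied · (3,2)% 2/2 satisfied · (3,4)@ 2/2 satisfied
Row 4: (4,0)% 2/2 satisfied · (4,1)% 2/2 satisfied · (4,4)@ 1/1 satisfied
Row 5: (5,0)% 1/1 satisfied · (5,3)@ 0/0 satisfied
All meet the threshold, so the configuration is stable.

Yes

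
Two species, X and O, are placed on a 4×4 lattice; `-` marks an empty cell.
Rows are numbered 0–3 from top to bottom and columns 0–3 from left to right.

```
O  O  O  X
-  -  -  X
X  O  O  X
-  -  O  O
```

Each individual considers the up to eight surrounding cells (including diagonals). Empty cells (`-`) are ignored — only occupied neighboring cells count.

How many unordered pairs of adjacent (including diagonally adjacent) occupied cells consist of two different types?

Scan each occupied cell's neighbors to the right and below (and the two forward diagonals) so each pair is counted once.
Row 0: O(0,0)–O(0,1)= O(0,1)–O(0,2)= O(0,2)–X(0,3)≠ O(0,2)–X(1,3)≠ X(0,3)–X(1,3)=  → 2/5 unlike.
Row 1: X(1,3)–X(2,3)= X(1,3)–O(2,2)≠  → 1/2 unlike.
Row 2: X(2,0)–O(2,1)≠ O(2,1)–O(2,2)= O(2,1)–O(3,2)= O(2,2)–X(2,3)≠ O(2,2)–O(3,2)= O(2,2)–O(3,3)= X(2,3)–O(3,3)≠ X(2,3)–O(3,2)≠  → 4/8 unlike.
Row 3: O(3,2)–O(3,3)=  → 0/1 unlike.
Total adjacent occupied pairs: 16; unlike-type pairs: 7.

7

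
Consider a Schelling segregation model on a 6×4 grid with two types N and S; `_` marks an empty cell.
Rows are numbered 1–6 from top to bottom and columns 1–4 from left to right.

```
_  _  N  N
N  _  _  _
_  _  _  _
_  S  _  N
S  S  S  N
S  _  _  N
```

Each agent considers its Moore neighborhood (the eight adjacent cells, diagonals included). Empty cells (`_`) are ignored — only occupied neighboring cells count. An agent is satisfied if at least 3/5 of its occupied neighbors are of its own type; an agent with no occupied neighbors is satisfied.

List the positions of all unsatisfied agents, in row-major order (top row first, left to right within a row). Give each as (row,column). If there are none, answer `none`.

Row 1: (1,3)N 1/1 ✓ · (1,4)N 1/1 ✓
Row 2: (2,1)N 0/0 ✓
Row 4: (4,2)S 3/3 ✓ · (4,4)N 1/2 ✗
Row 5: (5,1)S 3/3 ✓ · (5,2)S 4/4 ✓ · (5,3)S 2/5 ✗ · (5,4)N 2/3 ✓
Row 6: (6,1)S 2/2 ✓ · (6,4)N 1/2 ✗

(4,4), (5,3), (6,4)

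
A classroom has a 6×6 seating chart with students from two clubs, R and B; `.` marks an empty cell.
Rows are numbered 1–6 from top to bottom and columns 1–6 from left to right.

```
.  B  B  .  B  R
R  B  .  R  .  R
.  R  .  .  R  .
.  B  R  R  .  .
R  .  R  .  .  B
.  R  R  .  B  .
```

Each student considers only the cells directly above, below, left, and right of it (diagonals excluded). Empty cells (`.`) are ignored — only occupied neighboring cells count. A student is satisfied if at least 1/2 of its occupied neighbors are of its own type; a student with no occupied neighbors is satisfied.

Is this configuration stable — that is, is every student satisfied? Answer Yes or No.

(1,2)B 2/2 ok
(1,3)B 1/1 ok
(1,5)B 0/1 unhappy
(1,6)R 1/2 ok
(2,1)R 0/1 unhappy
(2,2)B 1/3 unhappy
(2,4)R 0/0 ok
(2,6)R 1/1 ok
(3,2)R 0/2 unhappy
(3,5)R 0/0 ok
(4,2)B 0/2 unhappy
(4,3)R 2/3 ok
(4,4)R 1/1 ok
(5,1)R 0/0 ok
(5,3)R 2/2 ok
(5,6)B 0/0 ok
(6,2)R 1/1 ok
(6,3)R 2/2 ok
(6,5)B 0/0 ok
For instance (1,5) has only 0/1 same-type neighbors, below 1/2.

No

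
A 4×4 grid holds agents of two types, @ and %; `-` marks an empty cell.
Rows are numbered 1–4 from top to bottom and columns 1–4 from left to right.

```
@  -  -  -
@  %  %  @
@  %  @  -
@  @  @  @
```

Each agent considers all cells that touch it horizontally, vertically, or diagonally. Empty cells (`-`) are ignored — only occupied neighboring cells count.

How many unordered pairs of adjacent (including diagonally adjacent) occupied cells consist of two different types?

Scan each occupied cell's neighbors to the right and below (and the two forward diagonals) so each pair is counted once.
Row 1: @(1,1)–@(2,1)= @(1,1)–%(2,2)≠  → 1/2 unlike.
Row 2: @(2,1)–%(2,2)≠ @(2,1)–@(3,1)= @(2,1)–%(3,2)≠ %(2,2)–%(2,3)= %(2,2)–%(3,2)= %(2,2)–@(3,3)≠ %(2,2)–@(3,1)≠ %(2,3)–@(2,4)≠ %(2,3)–@(3,3)≠ %(2,3)–%(3,2)= @(2,4)–@(3,3)=  → 6/11 unlike.
Row 3: @(3,1)–%(3,2)≠ @(3,1)–@(4,1)= @(3,1)–@(4,2)= %(3,2)–@(3,3)≠ %(3,2)–@(4,2)≠ %(3,2)–@(4,3)≠ %(3,2)–@(4,1)≠ @(3,3)–@(4,3)= @(3,3)–@(4,4)= @(3,3)–@(4,2)=  → 5/10 unlike.
Row 4: @(4,1)–@(4,2)= @(4,2)–@(4,3)= @(4,3)–@(4,4)=  → 0/3 unlike.
Total adjacent occupied pairs: 26; unlike-type pairs: 12.

12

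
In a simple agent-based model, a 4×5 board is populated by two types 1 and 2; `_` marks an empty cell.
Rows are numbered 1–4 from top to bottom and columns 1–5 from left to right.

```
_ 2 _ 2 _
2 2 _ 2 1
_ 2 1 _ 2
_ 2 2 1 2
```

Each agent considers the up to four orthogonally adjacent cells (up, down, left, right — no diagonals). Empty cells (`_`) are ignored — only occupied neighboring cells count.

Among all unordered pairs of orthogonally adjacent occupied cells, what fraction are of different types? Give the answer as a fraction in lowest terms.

Scan each occupied cell's neighbors to the right and below so each pair is counted once.
Row 1: 2(1,2)–2(2,2)= 2(1,4)–2(2,4)=  → 0/2 unlike.
Row 2: 2(2,1)–2(2,2)= 2(2,2)–2(3,2)= 2(2,4)–1(2,5)≠ 1(2,5)–2(3,5)≠  → 2/4 unlike.
Row 3: 2(3,2)–1(3,3)≠ 2(3,2)–2(4,2)= 1(3,3)–2(4,3)≠ 2(3,5)–2(4,5)=  → 2/4 unlike.
Row 4: 2(4,2)–2(4,3)= 2(4,3)–1(4,4)≠ 1(4,4)–2(4,5)≠  → 2/3 unlike.
Total adjacent occupied pairs: 13; unlike-type pairs: 6.
6/13 is already in lowest terms.

6/13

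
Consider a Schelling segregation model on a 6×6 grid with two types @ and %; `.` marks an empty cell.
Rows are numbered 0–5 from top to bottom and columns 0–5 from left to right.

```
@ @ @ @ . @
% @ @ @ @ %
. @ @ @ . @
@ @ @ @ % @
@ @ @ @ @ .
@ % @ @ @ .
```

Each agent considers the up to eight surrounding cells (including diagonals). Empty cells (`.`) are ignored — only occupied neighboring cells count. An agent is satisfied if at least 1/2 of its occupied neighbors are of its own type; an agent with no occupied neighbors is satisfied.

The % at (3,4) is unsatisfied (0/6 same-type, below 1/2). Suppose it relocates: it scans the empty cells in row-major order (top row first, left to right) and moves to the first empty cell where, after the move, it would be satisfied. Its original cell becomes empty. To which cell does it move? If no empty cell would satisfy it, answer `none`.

none

Vacating (3,4). Empty cells in order:
  (0,4): 1/5 same-type → still unsatisfied.
  (2,0): 1/5 same-type → still unsatisfied.
  (2,4): 1/7 same-type → still unsatisfied.
  (4,5): 0/3 same-type → still unsatisfied.
  (5,5): 0/2 same-type → still unsatisfied.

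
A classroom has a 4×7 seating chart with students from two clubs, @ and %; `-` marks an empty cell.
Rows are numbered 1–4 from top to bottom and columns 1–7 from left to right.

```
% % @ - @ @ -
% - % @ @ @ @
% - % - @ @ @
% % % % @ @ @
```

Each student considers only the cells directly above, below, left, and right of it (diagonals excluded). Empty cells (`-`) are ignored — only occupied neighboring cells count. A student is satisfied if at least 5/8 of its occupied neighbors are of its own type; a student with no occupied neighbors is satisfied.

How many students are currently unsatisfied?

Row 1: (1,1)% 2/2 ✓ · (1,2)% 1/2 ✗ · (1,3)@ 0/2 ✗ · (1,5)@ 2/2 ✓ · (1,6)@ 2/2 ✓
Row 2: (2,1)% 2/2 ✓ · (2,3)% 1/3 ✗ · (2,4)@ 1/2 ✗ · (2,5)@ 4/4 ✓ · (2,6)@ 4/4 ✓ · (2,7)@ 2/2 ✓
Row 3: (3,1)% 2/2 ✓ · (3,3)% 2/2 ✓ · (3,5)@ 3/3 ✓ · (3,6)@ 4/4 ✓ · (3,7)@ 3/3 ✓
Row 4: (4,1)% 2/2 ✓ · (4,2)% 2/2 ✓ · (4,3)% 3/3 ✓ · (4,4)% 1/2 ✗ · (4,5)@ 2/3 ✓ · (4,6)@ 3/3 ✓ · (4,7)@ 2/2 ✓
Unsatisfied: (1,2), (1,3), (2,3), (2,4), (4,4) — 5 in total.

5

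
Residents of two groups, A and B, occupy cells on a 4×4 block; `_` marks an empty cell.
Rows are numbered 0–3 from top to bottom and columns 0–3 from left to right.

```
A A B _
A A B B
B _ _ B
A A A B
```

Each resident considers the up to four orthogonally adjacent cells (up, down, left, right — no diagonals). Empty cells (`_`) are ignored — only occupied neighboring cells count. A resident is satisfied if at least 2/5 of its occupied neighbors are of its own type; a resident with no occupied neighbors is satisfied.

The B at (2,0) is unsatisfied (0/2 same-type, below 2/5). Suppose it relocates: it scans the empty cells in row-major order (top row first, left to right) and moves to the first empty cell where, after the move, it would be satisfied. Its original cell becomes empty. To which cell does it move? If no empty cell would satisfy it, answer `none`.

Vacating (2,0). Empty cells in order:
  (0,3): 2/2 same-type → satisfied — stop here.

(0,3)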